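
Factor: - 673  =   - 673^1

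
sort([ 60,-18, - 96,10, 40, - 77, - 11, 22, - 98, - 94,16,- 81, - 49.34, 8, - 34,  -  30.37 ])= [ - 98, - 96, - 94, - 81, - 77, - 49.34, - 34, - 30.37 , - 18, - 11,8,10,16,22,40,60] 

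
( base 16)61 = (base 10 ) 97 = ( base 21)4D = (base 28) 3D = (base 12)81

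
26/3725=26/3725 =0.01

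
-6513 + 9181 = 2668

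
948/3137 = 948/3137 = 0.30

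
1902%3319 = 1902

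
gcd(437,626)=1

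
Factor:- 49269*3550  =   - 174904950 = - 2^1*3^1* 5^2*11^1*71^1 *1493^1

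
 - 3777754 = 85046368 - 88824122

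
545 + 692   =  1237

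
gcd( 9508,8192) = 4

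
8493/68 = 124 + 61/68 = 124.90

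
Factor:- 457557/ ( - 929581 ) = 3^1*152519^1*929581^(-1 )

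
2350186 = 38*61847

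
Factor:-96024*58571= - 5624221704  =  -  2^3*3^1*37^1*1583^1*4001^1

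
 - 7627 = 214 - 7841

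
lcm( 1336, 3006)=12024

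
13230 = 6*2205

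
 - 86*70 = -6020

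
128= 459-331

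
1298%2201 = 1298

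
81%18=9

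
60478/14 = 4319 + 6/7 = 4319.86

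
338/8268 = 13/318 = 0.04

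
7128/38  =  187 + 11/19  =  187.58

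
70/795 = 14/159 = 0.09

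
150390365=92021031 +58369334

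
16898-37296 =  - 20398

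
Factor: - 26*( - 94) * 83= 202852=2^2*13^1*47^1 * 83^1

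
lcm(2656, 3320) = 13280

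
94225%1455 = 1105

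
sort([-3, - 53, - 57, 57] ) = [ - 57, - 53, - 3,57]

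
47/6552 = 47/6552  =  0.01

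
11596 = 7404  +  4192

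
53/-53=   -1 + 0/1  =  - 1.00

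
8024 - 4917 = 3107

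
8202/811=8202/811  =  10.11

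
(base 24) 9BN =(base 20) DDB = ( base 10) 5471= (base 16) 155F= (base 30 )62b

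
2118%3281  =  2118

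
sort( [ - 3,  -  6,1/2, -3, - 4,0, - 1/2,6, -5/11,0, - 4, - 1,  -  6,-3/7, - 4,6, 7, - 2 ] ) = [  -  6, - 6,-4, - 4, - 4,-3, - 3, - 2, - 1,  -  1/2, -5/11,  -  3/7,0,0,1/2,6 , 6 , 7 ] 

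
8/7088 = 1/886 = 0.00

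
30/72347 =30/72347   =  0.00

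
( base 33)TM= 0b1111010011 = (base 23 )1jd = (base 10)979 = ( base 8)1723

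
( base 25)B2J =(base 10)6944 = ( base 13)3212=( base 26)a72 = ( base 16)1b20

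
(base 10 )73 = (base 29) 2F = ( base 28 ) 2h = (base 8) 111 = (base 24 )31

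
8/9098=4/4549 = 0.00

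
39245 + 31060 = 70305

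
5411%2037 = 1337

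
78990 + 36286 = 115276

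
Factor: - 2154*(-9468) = 20394072 = 2^3*3^3*263^1*359^1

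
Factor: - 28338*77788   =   - 2204356344 = -  2^3 * 3^1*4723^1*19447^1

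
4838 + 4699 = 9537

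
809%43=35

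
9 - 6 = 3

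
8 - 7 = 1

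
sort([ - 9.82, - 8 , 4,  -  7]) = [-9.82, - 8, - 7 , 4] 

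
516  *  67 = 34572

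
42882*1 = 42882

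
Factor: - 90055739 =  - 271^1 * 332309^1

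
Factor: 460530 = 2^1*3^2*5^1*7^1*17^1*43^1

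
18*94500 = 1701000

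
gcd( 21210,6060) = 3030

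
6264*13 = 81432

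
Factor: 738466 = 2^1*61^1*6053^1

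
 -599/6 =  - 100+1/6 = - 99.83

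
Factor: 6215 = 5^1*11^1*113^1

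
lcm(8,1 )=8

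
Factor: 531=3^2* 59^1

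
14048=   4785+9263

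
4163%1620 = 923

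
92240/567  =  92240/567 = 162.68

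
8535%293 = 38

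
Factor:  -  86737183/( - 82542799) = 13^1*41^( - 1) *173^1* 599^ (-1 )*3361^(- 1)*38567^1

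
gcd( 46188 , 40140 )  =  36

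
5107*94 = 480058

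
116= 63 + 53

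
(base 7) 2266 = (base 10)832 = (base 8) 1500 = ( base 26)160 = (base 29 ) SK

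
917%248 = 173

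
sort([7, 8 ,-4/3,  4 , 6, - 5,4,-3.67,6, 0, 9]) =[ - 5,-3.67,- 4/3, 0,4, 4, 6,6, 7, 8,9 ]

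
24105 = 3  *8035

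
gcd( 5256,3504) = 1752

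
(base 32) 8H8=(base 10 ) 8744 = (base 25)DOJ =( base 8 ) 21050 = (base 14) 3288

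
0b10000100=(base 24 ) 5C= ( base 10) 132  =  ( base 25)57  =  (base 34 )3U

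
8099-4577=3522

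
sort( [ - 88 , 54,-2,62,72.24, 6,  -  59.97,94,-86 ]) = [ - 88,-86, - 59.97, - 2,6,  54,62, 72.24,94 ]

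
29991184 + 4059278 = 34050462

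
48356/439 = 110 + 66/439 = 110.15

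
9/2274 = 3/758 = 0.00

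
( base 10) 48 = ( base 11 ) 44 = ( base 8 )60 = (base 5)143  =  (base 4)300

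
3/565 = 3/565=0.01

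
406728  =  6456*63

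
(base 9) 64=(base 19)31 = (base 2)111010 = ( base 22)2e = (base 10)58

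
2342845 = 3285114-942269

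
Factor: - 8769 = -3^1*37^1*79^1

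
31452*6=188712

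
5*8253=41265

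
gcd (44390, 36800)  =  230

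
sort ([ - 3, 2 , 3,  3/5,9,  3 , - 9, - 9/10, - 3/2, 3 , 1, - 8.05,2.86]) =[ - 9, - 8.05, - 3 , - 3/2, - 9/10, 3/5,1, 2,2.86,3,3, 3, 9]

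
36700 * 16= 587200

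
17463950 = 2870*6085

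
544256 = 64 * 8504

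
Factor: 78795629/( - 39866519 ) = - 7^( - 1 )*17^1 * 211^1*1997^1*517747^( - 1) = - 7163239/3624229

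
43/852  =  43/852 = 0.05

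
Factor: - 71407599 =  - 3^1*17^1*29^1*48281^1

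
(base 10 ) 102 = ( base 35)2W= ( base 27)3l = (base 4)1212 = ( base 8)146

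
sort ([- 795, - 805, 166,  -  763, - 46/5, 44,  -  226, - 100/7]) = [ - 805, - 795, - 763, - 226, - 100/7, - 46/5, 44 , 166]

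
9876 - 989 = 8887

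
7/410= 7/410=0.02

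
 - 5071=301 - 5372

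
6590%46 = 12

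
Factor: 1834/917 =2^1 = 2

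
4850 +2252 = 7102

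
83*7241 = 601003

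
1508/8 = 377/2 = 188.50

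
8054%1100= 354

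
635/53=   11+52/53=11.98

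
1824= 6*304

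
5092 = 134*38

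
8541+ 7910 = 16451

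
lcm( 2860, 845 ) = 37180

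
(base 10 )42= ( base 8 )52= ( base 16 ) 2a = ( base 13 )33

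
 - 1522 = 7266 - 8788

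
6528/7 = 6528/7= 932.57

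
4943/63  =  78 +29/63 = 78.46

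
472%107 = 44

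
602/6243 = 602/6243 = 0.10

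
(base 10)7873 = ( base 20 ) JDD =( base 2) 1111011000001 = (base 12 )4681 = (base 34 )6RJ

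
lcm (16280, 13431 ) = 537240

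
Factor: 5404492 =2^2*1351123^1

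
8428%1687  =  1680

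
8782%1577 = 897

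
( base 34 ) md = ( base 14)3C5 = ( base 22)1cd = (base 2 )1011111001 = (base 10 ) 761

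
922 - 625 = 297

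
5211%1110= 771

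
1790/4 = 895/2 = 447.50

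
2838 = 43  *66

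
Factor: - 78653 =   -  78653^1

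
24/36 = 2/3 = 0.67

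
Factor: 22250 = 2^1 * 5^3*89^1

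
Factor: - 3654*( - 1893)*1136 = 2^5*3^3*7^1*29^1*71^1*631^1 = 7857736992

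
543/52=10 + 23/52  =  10.44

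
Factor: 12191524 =2^2*59^1 * 51659^1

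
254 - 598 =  - 344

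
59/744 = 59/744= 0.08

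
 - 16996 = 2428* ( - 7)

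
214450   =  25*8578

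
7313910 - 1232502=6081408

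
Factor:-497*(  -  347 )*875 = 5^3*7^2*71^1*347^1= 150901625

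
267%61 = 23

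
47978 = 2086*23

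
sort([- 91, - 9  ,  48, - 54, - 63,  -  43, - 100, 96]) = [ - 100,  -  91, - 63, - 54, - 43, - 9,48,96]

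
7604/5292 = 1901/1323 = 1.44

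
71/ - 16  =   - 5 + 9/16 =-  4.44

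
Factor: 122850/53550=39/17 = 3^1 * 13^1*17^( - 1) 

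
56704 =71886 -15182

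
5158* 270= 1392660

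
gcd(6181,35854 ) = 7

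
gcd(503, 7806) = 1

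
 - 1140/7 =- 1140/7 = - 162.86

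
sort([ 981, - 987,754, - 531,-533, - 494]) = [ - 987, - 533,-531, - 494, 754 , 981 ]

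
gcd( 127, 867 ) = 1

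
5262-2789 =2473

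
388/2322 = 194/1161=   0.17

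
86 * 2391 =205626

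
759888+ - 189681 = 570207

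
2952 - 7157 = -4205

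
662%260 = 142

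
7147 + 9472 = 16619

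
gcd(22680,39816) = 504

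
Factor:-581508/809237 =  - 2^2*3^2*11^(- 1) * 13^ ( - 1)*29^1*557^1*5659^( - 1) 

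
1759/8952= 1759/8952 = 0.20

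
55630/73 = 762  +  4/73 = 762.05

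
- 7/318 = -7/318 = -  0.02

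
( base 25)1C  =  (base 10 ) 37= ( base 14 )29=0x25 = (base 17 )23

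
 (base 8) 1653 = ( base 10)939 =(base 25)1CE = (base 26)1a3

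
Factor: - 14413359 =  - 3^1*137^1*35069^1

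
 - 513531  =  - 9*57059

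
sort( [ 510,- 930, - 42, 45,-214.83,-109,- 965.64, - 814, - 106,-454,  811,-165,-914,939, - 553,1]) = [ - 965.64, - 930 , - 914, - 814, - 553,  -  454 ,-214.83 ,-165, - 109,  -  106, - 42, 1,45,510,811, 939]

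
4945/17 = 4945/17= 290.88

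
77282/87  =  888 + 26/87 = 888.30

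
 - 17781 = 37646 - 55427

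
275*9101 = 2502775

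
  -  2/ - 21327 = 2/21327 = 0.00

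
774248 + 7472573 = 8246821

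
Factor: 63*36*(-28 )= - 2^4*3^4*7^2 = - 63504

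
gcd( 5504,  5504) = 5504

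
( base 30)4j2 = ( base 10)4172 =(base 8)10114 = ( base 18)CFE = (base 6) 31152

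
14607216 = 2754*5304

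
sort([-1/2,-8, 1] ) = [ - 8, - 1/2,1]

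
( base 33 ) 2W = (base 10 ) 98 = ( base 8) 142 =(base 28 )3E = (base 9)118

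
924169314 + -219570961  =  704598353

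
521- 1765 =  - 1244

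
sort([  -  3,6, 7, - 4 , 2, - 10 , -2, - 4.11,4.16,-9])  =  [ - 10,  -  9,-4.11, - 4 , - 3,-2, 2, 4.16  ,  6,7]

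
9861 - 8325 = 1536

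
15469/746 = 20 + 549/746= 20.74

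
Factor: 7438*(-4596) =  - 2^3  *  3^1*383^1*3719^1 = - 34185048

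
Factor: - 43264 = -2^8*13^2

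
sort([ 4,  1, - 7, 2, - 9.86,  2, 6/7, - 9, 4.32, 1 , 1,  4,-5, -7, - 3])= [ - 9.86, -9 ,  -  7,-7, -5, -3,  6/7,1, 1,1, 2, 2,4, 4, 4.32] 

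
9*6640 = 59760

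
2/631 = 2/631  =  0.00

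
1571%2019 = 1571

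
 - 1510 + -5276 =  - 6786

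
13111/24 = 13111/24 = 546.29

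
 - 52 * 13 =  - 676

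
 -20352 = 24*( - 848 ) 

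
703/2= 703/2 = 351.50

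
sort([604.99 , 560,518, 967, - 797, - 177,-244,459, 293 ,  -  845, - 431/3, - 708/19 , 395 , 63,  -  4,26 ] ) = [ - 845, - 797, - 244,  -  177, - 431/3, - 708/19, - 4, 26,  63,  293,  395,459,518,560, 604.99, 967]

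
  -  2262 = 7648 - 9910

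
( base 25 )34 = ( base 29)2l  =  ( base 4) 1033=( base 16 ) 4F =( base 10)79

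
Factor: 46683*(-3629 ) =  -169412607  =  -3^3 * 7^1*13^1 * 19^2*191^1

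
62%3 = 2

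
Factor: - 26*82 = - 2^2 * 13^1*41^1=- 2132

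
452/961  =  452/961= 0.47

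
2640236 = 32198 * 82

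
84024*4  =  336096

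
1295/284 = 4 + 159/284 =4.56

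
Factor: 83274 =2^1*3^1 * 13879^1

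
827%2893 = 827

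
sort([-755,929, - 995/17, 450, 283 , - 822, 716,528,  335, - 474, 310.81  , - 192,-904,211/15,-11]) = [-904 ,-822,-755,-474, -192,-995/17, - 11, 211/15,  283, 310.81, 335, 450,528, 716,929] 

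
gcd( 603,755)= 1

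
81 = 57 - - 24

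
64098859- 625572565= - 561473706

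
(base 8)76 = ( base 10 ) 62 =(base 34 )1s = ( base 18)38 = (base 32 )1u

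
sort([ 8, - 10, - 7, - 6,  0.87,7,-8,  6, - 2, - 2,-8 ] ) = [ - 10 , - 8, - 8, - 7, - 6,  -  2,-2, 0.87, 6,  7,8 ]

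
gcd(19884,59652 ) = 19884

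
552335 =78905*7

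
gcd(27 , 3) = 3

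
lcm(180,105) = 1260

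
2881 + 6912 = 9793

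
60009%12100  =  11609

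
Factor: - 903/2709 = - 1/3 = - 3^( - 1)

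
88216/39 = 88216/39 = 2261.95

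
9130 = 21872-12742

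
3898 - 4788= -890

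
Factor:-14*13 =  - 2^1*7^1*13^1 = -182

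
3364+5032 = 8396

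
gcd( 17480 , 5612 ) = 92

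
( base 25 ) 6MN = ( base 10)4323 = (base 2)1000011100011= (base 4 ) 1003203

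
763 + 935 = 1698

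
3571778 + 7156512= 10728290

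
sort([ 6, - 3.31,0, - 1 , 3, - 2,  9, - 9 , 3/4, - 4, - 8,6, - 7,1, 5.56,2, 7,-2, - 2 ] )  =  [-9,  -  8, - 7,-4, - 3.31, - 2, - 2, - 2, - 1 , 0, 3/4, 1, 2,3  ,  5.56,6, 6, 7, 9]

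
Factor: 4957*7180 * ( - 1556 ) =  - 2^4*5^1*359^1*389^1*4957^1 = -55380000560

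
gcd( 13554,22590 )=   4518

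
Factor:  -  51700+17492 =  - 34208=   - 2^5*1069^1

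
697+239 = 936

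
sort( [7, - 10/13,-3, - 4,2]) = [-4, - 3, - 10/13,2,  7] 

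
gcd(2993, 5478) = 1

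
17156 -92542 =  - 75386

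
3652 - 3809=-157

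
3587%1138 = 173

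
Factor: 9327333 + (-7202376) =3^1*31^1*73^1 * 313^1 = 2124957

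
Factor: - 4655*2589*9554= - 2^1*3^1*5^1*7^2*17^1 *19^1*281^1*863^1 = -115142849430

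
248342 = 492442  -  244100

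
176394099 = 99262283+77131816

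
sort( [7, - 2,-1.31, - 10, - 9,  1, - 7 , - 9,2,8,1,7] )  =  [  -  10,-9,  -  9,-7,-2, - 1.31,  1,1,2,7, 7,8 ]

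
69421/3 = 69421/3= 23140.33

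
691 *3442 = 2378422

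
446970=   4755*94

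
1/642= 1/642 = 0.00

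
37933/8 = 37933/8 = 4741.62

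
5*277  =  1385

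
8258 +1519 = 9777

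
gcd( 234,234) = 234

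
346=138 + 208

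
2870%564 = 50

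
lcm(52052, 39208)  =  3019016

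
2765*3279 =9066435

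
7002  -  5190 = 1812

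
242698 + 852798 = 1095496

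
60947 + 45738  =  106685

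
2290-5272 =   -  2982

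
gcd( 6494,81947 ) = 1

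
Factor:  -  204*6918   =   - 1411272 = - 2^3*3^2*17^1*1153^1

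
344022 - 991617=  - 647595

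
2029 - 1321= 708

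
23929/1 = 23929 = 23929.00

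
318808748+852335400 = 1171144148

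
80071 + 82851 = 162922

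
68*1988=135184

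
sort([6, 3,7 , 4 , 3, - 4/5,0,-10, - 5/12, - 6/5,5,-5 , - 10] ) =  [ - 10, - 10,-5,-6/5, - 4/5,-5/12,0,  3, 3, 4,5,6, 7 ] 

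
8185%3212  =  1761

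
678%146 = 94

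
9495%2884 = 843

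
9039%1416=543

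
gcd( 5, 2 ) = 1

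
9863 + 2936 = 12799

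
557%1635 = 557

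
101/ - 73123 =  - 1 + 73022/73123 = -0.00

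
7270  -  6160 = 1110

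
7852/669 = 11 +493/669 = 11.74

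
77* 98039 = 7549003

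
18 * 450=8100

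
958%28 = 6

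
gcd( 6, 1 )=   1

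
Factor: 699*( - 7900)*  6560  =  -2^7*3^1* 5^3 * 41^1*79^1*233^1=- 36224976000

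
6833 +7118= 13951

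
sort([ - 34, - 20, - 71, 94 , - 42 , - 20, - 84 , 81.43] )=[ - 84 , - 71,-42,- 34 , - 20,-20,  81.43, 94]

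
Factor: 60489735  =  3^1*5^1 * 61^1*66109^1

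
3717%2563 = 1154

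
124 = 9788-9664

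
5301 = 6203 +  -902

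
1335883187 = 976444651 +359438536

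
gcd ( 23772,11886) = 11886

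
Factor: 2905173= 3^3*107599^1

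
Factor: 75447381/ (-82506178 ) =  - 2^( - 1)*3^1*79^(-1)*522191^( - 1)*25149127^1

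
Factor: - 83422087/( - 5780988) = 2^(- 2)* 3^( - 2 ) * 7^1 * 37^1*160583^( - 1)*322093^1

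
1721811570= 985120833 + 736690737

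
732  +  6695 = 7427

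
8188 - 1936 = 6252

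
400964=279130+121834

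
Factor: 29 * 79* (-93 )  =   - 213063 = - 3^1*29^1*31^1*79^1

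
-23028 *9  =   - 207252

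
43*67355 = 2896265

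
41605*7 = 291235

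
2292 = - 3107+5399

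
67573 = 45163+22410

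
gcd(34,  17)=17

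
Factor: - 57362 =-2^1*23^1*29^1*43^1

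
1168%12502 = 1168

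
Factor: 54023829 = 3^1* 71^1*253633^1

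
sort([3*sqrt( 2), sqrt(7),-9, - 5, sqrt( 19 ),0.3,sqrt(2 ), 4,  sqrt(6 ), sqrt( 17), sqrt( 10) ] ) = [ - 9, - 5,0.3,sqrt( 2),  sqrt(6 ),sqrt( 7 ),sqrt( 10), 4, sqrt( 17 ),3*sqrt(2), sqrt( 19 ) ] 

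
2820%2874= 2820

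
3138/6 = 523 = 523.00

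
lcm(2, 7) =14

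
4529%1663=1203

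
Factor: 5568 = 2^6*3^1 * 29^1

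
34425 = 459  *75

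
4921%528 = 169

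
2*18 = 36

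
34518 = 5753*6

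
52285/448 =52285/448   =  116.71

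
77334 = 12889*6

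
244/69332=61/17333 =0.00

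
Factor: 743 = 743^1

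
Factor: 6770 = 2^1*5^1*677^1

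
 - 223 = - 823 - -600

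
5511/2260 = 5511/2260 = 2.44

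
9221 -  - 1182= 10403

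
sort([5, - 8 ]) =[ - 8, 5] 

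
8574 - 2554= 6020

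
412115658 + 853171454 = 1265287112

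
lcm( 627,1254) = 1254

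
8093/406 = 19 + 379/406 = 19.93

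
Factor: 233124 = 2^2*3^1*19427^1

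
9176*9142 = 83886992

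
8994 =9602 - 608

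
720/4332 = 60/361 = 0.17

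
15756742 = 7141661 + 8615081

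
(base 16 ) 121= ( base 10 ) 289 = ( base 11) 243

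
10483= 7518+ 2965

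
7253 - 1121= 6132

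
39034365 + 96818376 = 135852741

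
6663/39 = 170 + 11/13 = 170.85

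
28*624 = 17472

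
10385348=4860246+5525102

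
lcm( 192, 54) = 1728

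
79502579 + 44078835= 123581414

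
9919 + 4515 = 14434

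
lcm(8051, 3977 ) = 330091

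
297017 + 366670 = 663687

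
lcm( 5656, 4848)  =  33936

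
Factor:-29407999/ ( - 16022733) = 3^(-1 )*1973^( - 1)*2707^(-1) * 29407999^1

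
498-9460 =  - 8962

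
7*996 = 6972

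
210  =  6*35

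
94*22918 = 2154292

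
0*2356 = 0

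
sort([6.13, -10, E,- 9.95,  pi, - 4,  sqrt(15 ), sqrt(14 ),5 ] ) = [ - 10,-9.95, - 4, E, pi, sqrt ( 14),sqrt( 15), 5, 6.13 ] 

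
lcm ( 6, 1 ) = 6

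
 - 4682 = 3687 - 8369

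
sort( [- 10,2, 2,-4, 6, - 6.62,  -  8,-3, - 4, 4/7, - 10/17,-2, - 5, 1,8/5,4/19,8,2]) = [  -  10,-8, - 6.62,-5, - 4, - 4, - 3, - 2, - 10/17,4/19,4/7, 1,8/5,  2,  2,2,6,8]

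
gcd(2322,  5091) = 3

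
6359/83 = 6359/83 = 76.61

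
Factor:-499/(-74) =2^( - 1)*37^( - 1)*499^1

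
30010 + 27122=57132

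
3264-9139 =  - 5875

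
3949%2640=1309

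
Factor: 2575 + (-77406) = -74831= - 74831^1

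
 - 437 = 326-763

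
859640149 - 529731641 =329908508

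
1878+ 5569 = 7447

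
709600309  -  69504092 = 640096217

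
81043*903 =73181829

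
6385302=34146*187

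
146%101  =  45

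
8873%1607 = 838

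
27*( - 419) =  - 11313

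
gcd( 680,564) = 4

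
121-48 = 73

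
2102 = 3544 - 1442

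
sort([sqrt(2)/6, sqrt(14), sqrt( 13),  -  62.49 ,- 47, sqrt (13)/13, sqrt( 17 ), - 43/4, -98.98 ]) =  [ - 98.98, - 62.49, - 47,- 43/4,  sqrt( 2) /6, sqrt( 13)/13, sqrt( 13 ),  sqrt( 14),  sqrt( 17) ] 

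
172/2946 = 86/1473 =0.06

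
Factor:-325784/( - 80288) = 211/52 =2^(  -  2)*13^( - 1)*211^1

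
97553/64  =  97553/64 = 1524.27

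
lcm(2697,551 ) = 51243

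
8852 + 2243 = 11095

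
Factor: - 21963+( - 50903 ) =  - 72866 = - 2^1*36433^1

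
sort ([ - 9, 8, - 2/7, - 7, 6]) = [ - 9, - 7, - 2/7, 6 , 8 ] 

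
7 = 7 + 0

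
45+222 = 267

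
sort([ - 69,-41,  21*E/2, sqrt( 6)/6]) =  [ - 69, - 41,sqrt( 6 )/6, 21*E/2 ]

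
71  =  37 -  - 34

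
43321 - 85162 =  -41841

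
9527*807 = 7688289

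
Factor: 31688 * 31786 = 1007234768 = 2^4 * 17^1*23^1 * 233^1 * 691^1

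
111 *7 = 777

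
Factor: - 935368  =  -2^3*7^1*16703^1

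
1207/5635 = 1207/5635  =  0.21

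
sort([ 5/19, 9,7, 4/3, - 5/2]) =[ - 5/2, 5/19, 4/3, 7,9 ] 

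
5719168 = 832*6874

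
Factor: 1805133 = 3^1 * 11^1*19^1*2879^1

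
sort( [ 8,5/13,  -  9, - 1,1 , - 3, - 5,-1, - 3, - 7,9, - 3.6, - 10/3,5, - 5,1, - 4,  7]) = [-9, - 7, -5, - 5 ,-4, - 3.6, - 10/3, - 3, - 3, - 1, - 1, 5/13, 1,1,5,7,8, 9] 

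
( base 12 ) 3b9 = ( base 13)351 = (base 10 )573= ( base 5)4243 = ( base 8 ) 1075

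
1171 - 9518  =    -  8347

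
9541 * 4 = 38164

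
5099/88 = 57+ 83/88 = 57.94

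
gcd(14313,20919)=1101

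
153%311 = 153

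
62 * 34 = 2108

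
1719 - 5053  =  -3334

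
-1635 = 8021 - 9656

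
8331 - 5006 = 3325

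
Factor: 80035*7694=615789290= 2^1*5^1*3847^1*16007^1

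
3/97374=1/32458 = 0.00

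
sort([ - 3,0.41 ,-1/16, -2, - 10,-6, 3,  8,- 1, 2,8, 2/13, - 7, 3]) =[-10 , - 7, -6, - 3, - 2, - 1, - 1/16,2/13,  0.41, 2 , 3, 3,8,8]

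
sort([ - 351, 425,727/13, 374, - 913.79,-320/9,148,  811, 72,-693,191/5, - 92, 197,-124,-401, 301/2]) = [-913.79,-693, - 401, - 351,-124,-92 ,-320/9,191/5, 727/13,72,  148,301/2,197, 374, 425, 811 ]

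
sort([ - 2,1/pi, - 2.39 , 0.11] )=[ - 2.39 , - 2,  0.11,1/pi ]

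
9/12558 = 3/4186 = 0.00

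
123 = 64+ 59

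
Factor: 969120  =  2^5 * 3^2*5^1*673^1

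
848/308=2  +  58/77  =  2.75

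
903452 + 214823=1118275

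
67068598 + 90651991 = 157720589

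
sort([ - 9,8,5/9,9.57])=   [ - 9,5/9, 8,9.57]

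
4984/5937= 4984/5937= 0.84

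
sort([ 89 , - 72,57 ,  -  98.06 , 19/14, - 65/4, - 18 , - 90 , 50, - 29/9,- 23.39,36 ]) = [ - 98.06, - 90, - 72, - 23.39, - 18, - 65/4, - 29/9  ,  19/14,  36, 50 , 57 , 89]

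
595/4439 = 595/4439 = 0.13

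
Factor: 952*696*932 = 2^8 * 3^1*7^1*17^1 * 29^1*233^1 = 617535744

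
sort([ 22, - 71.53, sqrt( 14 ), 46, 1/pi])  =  [ - 71.53, 1/pi, sqrt ( 14), 22, 46 ] 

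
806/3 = 268+2/3 = 268.67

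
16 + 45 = 61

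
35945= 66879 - 30934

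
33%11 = 0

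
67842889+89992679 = 157835568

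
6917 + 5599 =12516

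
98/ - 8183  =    -  2/167  =  - 0.01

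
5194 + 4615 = 9809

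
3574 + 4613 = 8187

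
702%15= 12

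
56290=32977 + 23313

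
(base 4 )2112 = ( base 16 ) 96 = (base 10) 150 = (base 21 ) 73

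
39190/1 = 39190 = 39190.00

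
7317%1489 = 1361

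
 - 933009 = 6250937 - 7183946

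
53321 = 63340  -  10019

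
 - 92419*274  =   - 25322806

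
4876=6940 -2064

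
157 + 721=878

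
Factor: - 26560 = -2^6 *5^1*83^1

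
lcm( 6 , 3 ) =6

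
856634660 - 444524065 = 412110595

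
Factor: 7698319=7698319^1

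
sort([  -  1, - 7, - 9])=[ - 9,  -  7, - 1 ]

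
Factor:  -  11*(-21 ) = 3^1*7^1*11^1 = 231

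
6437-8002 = -1565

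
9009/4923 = 1001/547=1.83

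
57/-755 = -1+698/755=-  0.08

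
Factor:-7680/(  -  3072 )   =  5/2 =2^(-1 )*5^1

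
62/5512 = 31/2756  =  0.01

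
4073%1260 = 293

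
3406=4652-1246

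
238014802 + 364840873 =602855675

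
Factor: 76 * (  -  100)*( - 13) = 2^4*5^2 * 13^1*19^1  =  98800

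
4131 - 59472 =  - 55341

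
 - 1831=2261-4092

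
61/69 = 61/69 = 0.88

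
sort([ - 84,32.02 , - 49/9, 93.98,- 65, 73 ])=[  -  84, - 65,-49/9, 32.02,73,93.98 ] 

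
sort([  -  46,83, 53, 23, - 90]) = [ - 90, - 46, 23,53,83]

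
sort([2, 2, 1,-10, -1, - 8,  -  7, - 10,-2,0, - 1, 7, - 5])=[ - 10, - 10, - 8, - 7, - 5,-2,- 1  , - 1 , 0 , 1, 2, 2,7] 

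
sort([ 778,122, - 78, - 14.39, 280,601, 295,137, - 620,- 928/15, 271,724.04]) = [  -  620, - 78, - 928/15,  -  14.39 , 122,137,271 , 280,295  ,  601, 724.04,  778 ] 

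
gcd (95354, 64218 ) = 1946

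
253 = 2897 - 2644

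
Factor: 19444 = 2^2*4861^1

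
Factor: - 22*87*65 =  - 124410 = - 2^1*3^1* 5^1*11^1*13^1*29^1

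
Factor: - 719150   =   - 2^1*5^2*19^1*757^1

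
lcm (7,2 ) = 14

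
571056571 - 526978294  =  44078277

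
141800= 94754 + 47046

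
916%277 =85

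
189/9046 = 189/9046 = 0.02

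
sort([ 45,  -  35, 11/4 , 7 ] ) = [-35, 11/4, 7, 45 ] 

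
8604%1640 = 404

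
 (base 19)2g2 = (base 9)1362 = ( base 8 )2004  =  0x404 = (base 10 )1028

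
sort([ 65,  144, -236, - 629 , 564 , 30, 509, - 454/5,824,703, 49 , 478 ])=[ - 629, - 236,-454/5, 30, 49 , 65, 144, 478 , 509, 564,  703,824]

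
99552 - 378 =99174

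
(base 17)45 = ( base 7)133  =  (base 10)73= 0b1001001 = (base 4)1021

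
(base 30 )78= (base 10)218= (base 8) 332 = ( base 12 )162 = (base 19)B9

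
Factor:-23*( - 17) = 17^1*23^1 = 391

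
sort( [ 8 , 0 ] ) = [ 0 , 8 ] 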